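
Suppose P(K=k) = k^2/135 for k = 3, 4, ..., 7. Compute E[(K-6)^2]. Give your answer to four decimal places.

E[(K-6)^2] = Σ (k-6)^2·P(K=k)
 = 9·1/15 + 4·16/135 + 1·5/27 + 0·4/15 + 1·49/135
 = 3/5 + 64/135 + 5/27 + 0 + 49/135
 = 73/45

1.6222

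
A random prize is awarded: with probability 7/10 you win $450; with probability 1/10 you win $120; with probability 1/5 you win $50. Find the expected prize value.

337

E[payout] = 450·7/10 + 120·1/10 + 50·1/5
 = 315 + 12 + 10
 = 337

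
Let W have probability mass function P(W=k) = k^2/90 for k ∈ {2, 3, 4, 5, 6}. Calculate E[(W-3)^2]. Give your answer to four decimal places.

E[(W-3)^2] = Σ (w-3)^2·P(W=w)
 = 1·2/45 + 0·1/10 + 1·8/45 + 4·5/18 + 9·2/5
 = 2/45 + 0 + 8/45 + 10/9 + 18/5
 = 74/15

4.9333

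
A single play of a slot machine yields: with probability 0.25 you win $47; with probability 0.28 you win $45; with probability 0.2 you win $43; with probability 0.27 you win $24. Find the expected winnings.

39.43

E[payout] = 47·0.25 + 45·0.28 + 43·0.2 + 24·0.27
 = 11.75 + 12.6 + 8.6 + 6.48
 = 39.43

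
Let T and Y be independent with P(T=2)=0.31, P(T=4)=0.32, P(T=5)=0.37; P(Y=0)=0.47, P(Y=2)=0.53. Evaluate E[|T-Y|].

E[|T-Y|] = Σ_t Σ_y |t-y| · P(T=t)P(Y=y)
 = 2·0.1457 + 0·0.1643 + 4·0.1504 + 2·0.1696 + 5·0.1739 + 3·0.1961
 = 0.2914 + 0 + 0.6016 + 0.3392 + 0.8695 + 0.5883
 = 2.69

2.69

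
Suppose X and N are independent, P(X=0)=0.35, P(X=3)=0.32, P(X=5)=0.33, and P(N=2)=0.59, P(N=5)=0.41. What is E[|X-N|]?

2.1658

E[|X-N|] = Σ_x Σ_n |x-n| · P(X=x)P(N=n)
 = 2·0.2065 + 5·0.1435 + 1·0.1888 + 2·0.1312 + 3·0.1947 + 0·0.1353
 = 0.413 + 0.7175 + 0.1888 + 0.2624 + 0.5841 + 0
 = 2.1658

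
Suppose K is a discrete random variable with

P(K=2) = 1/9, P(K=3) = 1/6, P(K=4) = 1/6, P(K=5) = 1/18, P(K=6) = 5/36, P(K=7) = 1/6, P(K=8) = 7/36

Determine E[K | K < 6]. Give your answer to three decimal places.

P(K < 6) = 1/9 + 1/6 + 1/6 + 1/18 = 1/2.
E[K | K < 6] = [2·1/9 + 3·1/6 + 4·1/6 + 5·1/18] / (1/2)
 = 5/3 / (1/2)
 = 10/3

3.333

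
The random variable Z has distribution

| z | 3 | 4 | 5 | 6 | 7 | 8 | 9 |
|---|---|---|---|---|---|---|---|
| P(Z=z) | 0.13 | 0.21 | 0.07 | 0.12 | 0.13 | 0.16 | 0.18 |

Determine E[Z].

6.11

E[Z] = Σ z·P(Z=z)
 = 3·0.13 + 4·0.21 + 5·0.07 + 6·0.12 + 7·0.13 + 8·0.16 + 9·0.18
 = 0.39 + 0.84 + 0.35 + 0.72 + 0.91 + 1.28 + 1.62
 = 6.11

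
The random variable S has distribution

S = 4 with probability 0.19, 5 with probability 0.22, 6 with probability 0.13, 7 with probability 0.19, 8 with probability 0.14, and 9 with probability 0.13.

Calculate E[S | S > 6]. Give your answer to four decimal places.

7.8696

P(S > 6) = 0.19 + 0.14 + 0.13 = 0.46.
E[S | S > 6] = [7·0.19 + 8·0.14 + 9·0.13] / 0.46
 = 3.62 / 0.46
 = 181/23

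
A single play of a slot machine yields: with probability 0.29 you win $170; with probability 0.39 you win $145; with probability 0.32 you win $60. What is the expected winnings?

125.05

E[payout] = 170·0.29 + 145·0.39 + 60·0.32
 = 49.3 + 56.55 + 19.2
 = 125.05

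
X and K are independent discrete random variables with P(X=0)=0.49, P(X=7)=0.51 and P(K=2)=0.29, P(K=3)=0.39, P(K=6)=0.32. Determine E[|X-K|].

3.4966

E[|X-K|] = Σ_x Σ_k |x-k| · P(X=x)P(K=k)
 = 2·0.1421 + 3·0.1911 + 6·0.1568 + 5·0.1479 + 4·0.1989 + 1·0.1632
 = 0.2842 + 0.5733 + 0.9408 + 0.7395 + 0.7956 + 0.1632
 = 3.4966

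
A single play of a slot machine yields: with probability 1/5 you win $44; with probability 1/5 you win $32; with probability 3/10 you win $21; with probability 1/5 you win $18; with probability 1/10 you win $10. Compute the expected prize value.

E[payout] = 44·1/5 + 32·1/5 + 21·3/10 + 18·1/5 + 10·1/10
 = 44/5 + 32/5 + 63/10 + 18/5 + 1
 = 261/10

26.1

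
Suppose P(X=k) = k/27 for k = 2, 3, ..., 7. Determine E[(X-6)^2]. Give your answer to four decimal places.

3.2222

E[(X-6)^2] = Σ (x-6)^2·P(X=x)
 = 16·2/27 + 9·1/9 + 4·4/27 + 1·5/27 + 0·2/9 + 1·7/27
 = 32/27 + 1 + 16/27 + 5/27 + 0 + 7/27
 = 29/9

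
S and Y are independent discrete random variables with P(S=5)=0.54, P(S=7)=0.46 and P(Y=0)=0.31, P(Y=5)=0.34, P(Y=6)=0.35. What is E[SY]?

E[SY] = Σ_s Σ_y sy · P(S=s)P(Y=y)
 = 0·0.1674 + 25·0.1836 + 30·0.189 + 0·0.1426 + 35·0.1564 + 42·0.161
 = 0 + 4.59 + 5.67 + 0 + 5.474 + 6.762
 = 22.496

22.496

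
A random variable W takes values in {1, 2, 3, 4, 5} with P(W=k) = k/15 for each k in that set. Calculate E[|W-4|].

1

E[|W-4|] = Σ |w-4|·P(W=w)
 = 3·1/15 + 2·2/15 + 1·1/5 + 0·4/15 + 1·1/3
 = 1/5 + 4/15 + 1/5 + 0 + 1/3
 = 1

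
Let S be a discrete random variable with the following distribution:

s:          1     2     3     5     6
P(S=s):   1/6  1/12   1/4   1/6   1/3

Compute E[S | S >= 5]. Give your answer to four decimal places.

5.6667

P(S >= 5) = 1/6 + 1/3 = 1/2.
E[S | S >= 5] = [5·1/6 + 6·1/3] / (1/2)
 = 17/6 / (1/2)
 = 17/3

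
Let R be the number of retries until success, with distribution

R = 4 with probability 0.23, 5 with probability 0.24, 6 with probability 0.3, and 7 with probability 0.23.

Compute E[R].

5.53

E[R] = Σ r·P(R=r)
 = 4·0.23 + 5·0.24 + 6·0.3 + 7·0.23
 = 0.92 + 1.2 + 1.8 + 1.61
 = 5.53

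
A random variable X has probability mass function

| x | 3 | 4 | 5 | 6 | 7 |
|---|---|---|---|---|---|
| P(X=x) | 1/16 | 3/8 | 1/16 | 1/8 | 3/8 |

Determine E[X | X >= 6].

P(X >= 6) = 1/8 + 3/8 = 1/2.
E[X | X >= 6] = [6·1/8 + 7·3/8] / (1/2)
 = 27/8 / (1/2)
 = 27/4

6.75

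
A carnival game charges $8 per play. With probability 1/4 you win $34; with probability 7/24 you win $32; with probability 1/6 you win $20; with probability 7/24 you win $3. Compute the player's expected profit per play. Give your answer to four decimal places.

E[payout] = 34·1/4 + 32·7/24 + 20·1/6 + 3·7/24
 = 17/2 + 28/3 + 10/3 + 7/8
 = 529/24
Net = 529/24 - 8 = 337/24

14.0417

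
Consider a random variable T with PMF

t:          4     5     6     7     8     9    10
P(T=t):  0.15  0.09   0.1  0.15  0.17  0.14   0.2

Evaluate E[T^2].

E[T^2] = Σ t^2·P(T=t)
 = 16·0.15 + 25·0.09 + 36·0.1 + 49·0.15 + 64·0.17 + 81·0.14 + 100·0.2
 = 2.4 + 2.25 + 3.6 + 7.35 + 10.88 + 11.34 + 20
 = 57.82

57.82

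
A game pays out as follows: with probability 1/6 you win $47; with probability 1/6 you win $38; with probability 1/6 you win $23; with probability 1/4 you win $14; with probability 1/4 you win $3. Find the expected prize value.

22.25

E[payout] = 47·1/6 + 38·1/6 + 23·1/6 + 14·1/4 + 3·1/4
 = 47/6 + 19/3 + 23/6 + 7/2 + 3/4
 = 89/4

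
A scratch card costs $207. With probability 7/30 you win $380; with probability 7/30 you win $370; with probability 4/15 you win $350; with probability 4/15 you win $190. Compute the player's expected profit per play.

E[payout] = 380·7/30 + 370·7/30 + 350·4/15 + 190·4/15
 = 266/3 + 259/3 + 280/3 + 152/3
 = 319
Net = 319 - 207 = 112

112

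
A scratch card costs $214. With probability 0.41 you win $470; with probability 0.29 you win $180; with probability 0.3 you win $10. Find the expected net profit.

E[payout] = 470·0.41 + 180·0.29 + 10·0.3
 = 192.7 + 52.2 + 3
 = 247.9
Net = 247.9 - 214 = 33.9

33.9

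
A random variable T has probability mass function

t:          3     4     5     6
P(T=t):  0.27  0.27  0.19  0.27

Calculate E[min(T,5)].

4.19

E[min(T,5)] = Σ min(t,5)·P(T=t)
 = 3·0.27 + 4·0.27 + 5·0.19 + 5·0.27
 = 0.81 + 1.08 + 0.95 + 1.35
 = 4.19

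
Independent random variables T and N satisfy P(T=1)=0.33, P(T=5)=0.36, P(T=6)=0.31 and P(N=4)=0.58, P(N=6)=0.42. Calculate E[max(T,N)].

5.4084

E[max(T,N)] = Σ_t Σ_n max(t,n) · P(T=t)P(N=n)
 = 4·0.1914 + 6·0.1386 + 5·0.2088 + 6·0.1512 + 6·0.1798 + 6·0.1302
 = 0.7656 + 0.8316 + 1.044 + 0.9072 + 1.0788 + 0.7812
 = 5.4084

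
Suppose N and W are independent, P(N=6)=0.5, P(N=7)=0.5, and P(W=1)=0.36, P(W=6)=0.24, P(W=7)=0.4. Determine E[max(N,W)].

E[max(N,W)] = Σ_n Σ_w max(n,w) · P(N=n)P(W=w)
 = 6·0.18 + 6·0.12 + 7·0.2 + 7·0.18 + 7·0.12 + 7·0.2
 = 1.08 + 0.72 + 1.4 + 1.26 + 0.84 + 1.4
 = 6.7

6.7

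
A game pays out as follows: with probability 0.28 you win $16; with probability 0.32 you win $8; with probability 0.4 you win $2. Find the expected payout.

7.84

E[payout] = 16·0.28 + 8·0.32 + 2·0.4
 = 4.48 + 2.56 + 0.8
 = 7.84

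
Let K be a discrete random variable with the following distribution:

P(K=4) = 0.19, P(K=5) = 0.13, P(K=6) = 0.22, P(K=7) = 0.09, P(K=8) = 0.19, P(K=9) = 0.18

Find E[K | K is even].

6

P(K is even) = 0.19 + 0.22 + 0.19 = 0.6.
E[K | K is even] = [4·0.19 + 6·0.22 + 8·0.19] / 0.6
 = 3.6 / 0.6
 = 6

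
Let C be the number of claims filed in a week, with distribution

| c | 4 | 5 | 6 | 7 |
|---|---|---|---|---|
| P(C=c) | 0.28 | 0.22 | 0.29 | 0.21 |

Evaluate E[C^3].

E[C^3] = Σ c^3·P(C=c)
 = 64·0.28 + 125·0.22 + 216·0.29 + 343·0.21
 = 17.92 + 27.5 + 62.64 + 72.03
 = 180.09

180.09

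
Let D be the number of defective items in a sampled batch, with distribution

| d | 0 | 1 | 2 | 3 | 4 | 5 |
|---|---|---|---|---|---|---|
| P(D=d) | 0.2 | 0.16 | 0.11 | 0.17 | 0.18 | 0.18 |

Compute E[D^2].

E[D^2] = Σ d^2·P(D=d)
 = 0·0.2 + 1·0.16 + 4·0.11 + 9·0.17 + 16·0.18 + 25·0.18
 = 0 + 0.16 + 0.44 + 1.53 + 2.88 + 4.5
 = 9.51

9.51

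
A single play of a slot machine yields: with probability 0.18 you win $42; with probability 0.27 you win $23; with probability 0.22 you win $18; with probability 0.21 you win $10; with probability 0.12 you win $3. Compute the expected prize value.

E[payout] = 42·0.18 + 23·0.27 + 18·0.22 + 10·0.21 + 3·0.12
 = 7.56 + 6.21 + 3.96 + 2.1 + 0.36
 = 20.19

20.19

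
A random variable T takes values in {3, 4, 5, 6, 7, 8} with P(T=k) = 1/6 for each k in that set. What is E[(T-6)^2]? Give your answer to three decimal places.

3.167

E[(T-6)^2] = Σ (t-6)^2·P(T=t)
 = 9·1/6 + 4·1/6 + 1·1/6 + 0·1/6 + 1·1/6 + 4·1/6
 = 3/2 + 2/3 + 1/6 + 0 + 1/6 + 2/3
 = 19/6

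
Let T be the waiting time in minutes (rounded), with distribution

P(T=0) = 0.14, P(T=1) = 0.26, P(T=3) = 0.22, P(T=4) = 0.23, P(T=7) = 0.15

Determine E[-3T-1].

E[-3T-1] = Σ (-3t-1)·P(T=t)
 = (-1)·0.14 + (-4)·0.26 + (-10)·0.22 + (-13)·0.23 + (-22)·0.15
 = (-0.14) + (-1.04) + (-2.2) + (-2.99) + (-3.3)
 = -9.67

-9.67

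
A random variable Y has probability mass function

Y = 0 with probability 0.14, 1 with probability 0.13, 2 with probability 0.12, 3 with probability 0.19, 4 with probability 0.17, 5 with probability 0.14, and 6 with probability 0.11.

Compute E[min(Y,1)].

E[min(Y,1)] = Σ min(y,1)·P(Y=y)
 = 0·0.14 + 1·0.13 + 1·0.12 + 1·0.19 + 1·0.17 + 1·0.14 + 1·0.11
 = 0 + 0.13 + 0.12 + 0.19 + 0.17 + 0.14 + 0.11
 = 0.86

0.86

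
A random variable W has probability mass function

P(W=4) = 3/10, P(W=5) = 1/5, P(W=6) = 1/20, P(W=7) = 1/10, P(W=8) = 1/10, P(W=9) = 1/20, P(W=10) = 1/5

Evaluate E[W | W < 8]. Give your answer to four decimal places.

4.9231

P(W < 8) = 3/10 + 1/5 + 1/20 + 1/10 = 13/20.
E[W | W < 8] = [4·3/10 + 5·1/5 + 6·1/20 + 7·1/10] / (13/20)
 = 16/5 / (13/20)
 = 64/13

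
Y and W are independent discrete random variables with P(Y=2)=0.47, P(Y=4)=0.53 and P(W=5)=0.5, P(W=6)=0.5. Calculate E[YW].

E[YW] = Σ_y Σ_w yw · P(Y=y)P(W=w)
 = 10·0.235 + 12·0.235 + 20·0.265 + 24·0.265
 = 2.35 + 2.82 + 5.3 + 6.36
 = 16.83

16.83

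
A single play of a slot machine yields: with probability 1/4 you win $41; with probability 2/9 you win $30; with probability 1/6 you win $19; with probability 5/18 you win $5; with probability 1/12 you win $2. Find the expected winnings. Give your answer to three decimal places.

E[payout] = 41·1/4 + 30·2/9 + 19·1/6 + 5·5/18 + 2·1/12
 = 41/4 + 20/3 + 19/6 + 25/18 + 1/6
 = 779/36

21.639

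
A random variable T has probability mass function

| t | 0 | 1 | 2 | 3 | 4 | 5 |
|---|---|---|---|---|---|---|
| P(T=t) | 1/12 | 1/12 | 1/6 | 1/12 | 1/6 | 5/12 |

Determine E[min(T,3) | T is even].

P(T is even) = 1/12 + 1/6 + 1/6 = 5/12.
E[min(T,3) | T is even] = [0·1/12 + 2·1/6 + 3·1/6] / (5/12)
 = 5/6 / (5/12)
 = 2

2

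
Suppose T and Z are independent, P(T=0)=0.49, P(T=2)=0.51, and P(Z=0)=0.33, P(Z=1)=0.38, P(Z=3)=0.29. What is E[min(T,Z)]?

0.4896

E[min(T,Z)] = Σ_t Σ_z min(t,z) · P(T=t)P(Z=z)
 = 0·0.1617 + 0·0.1862 + 0·0.1421 + 0·0.1683 + 1·0.1938 + 2·0.1479
 = 0 + 0 + 0 + 0 + 0.1938 + 0.2958
 = 0.4896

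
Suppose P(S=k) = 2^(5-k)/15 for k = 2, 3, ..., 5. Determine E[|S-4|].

E[|S-4|] = Σ |s-4|·P(S=s)
 = 2·8/15 + 1·4/15 + 0·2/15 + 1·1/15
 = 16/15 + 4/15 + 0 + 1/15
 = 7/5

1.4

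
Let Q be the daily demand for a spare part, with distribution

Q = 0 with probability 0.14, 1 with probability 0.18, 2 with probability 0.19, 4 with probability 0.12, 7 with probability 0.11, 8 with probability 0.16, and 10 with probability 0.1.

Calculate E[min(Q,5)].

2.89

E[min(Q,5)] = Σ min(q,5)·P(Q=q)
 = 0·0.14 + 1·0.18 + 2·0.19 + 4·0.12 + 5·0.11 + 5·0.16 + 5·0.1
 = 0 + 0.18 + 0.38 + 0.48 + 0.55 + 0.8 + 0.5
 = 2.89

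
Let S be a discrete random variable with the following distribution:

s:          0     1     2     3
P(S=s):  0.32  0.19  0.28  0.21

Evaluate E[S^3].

E[S^3] = Σ s^3·P(S=s)
 = 0·0.32 + 1·0.19 + 8·0.28 + 27·0.21
 = 0 + 0.19 + 2.24 + 5.67
 = 8.1

8.1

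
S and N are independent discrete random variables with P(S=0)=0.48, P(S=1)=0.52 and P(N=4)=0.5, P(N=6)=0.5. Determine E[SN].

2.6

E[SN] = Σ_s Σ_n sn · P(S=s)P(N=n)
 = 0·0.24 + 0·0.24 + 4·0.26 + 6·0.26
 = 0 + 0 + 1.04 + 1.56
 = 2.6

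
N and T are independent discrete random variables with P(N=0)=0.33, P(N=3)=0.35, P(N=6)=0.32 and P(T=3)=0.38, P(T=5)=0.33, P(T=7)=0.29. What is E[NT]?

14.3154

E[NT] = Σ_n Σ_t nt · P(N=n)P(T=t)
 = 0·0.1254 + 0·0.1089 + 0·0.0957 + 9·0.133 + 15·0.1155 + 21·0.1015 + 18·0.1216 + 30·0.1056 + 42·0.0928
 = 0 + 0 + 0 + 1.197 + 1.7325 + 2.1315 + 2.1888 + 3.168 + 3.8976
 = 14.3154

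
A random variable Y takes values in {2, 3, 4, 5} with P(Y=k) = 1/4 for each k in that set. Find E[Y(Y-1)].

E[Y(Y-1)] = Σ y(y-1)·P(Y=y)
 = 2·1/4 + 6·1/4 + 12·1/4 + 20·1/4
 = 1/2 + 3/2 + 3 + 5
 = 10

10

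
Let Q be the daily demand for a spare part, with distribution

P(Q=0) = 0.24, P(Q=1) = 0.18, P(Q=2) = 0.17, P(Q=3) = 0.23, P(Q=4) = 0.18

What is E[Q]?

1.93

E[Q] = Σ q·P(Q=q)
 = 0·0.24 + 1·0.18 + 2·0.17 + 3·0.23 + 4·0.18
 = 0 + 0.18 + 0.34 + 0.69 + 0.72
 = 1.93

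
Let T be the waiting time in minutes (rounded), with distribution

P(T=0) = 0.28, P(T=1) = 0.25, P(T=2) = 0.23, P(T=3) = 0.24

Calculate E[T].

E[T] = Σ t·P(T=t)
 = 0·0.28 + 1·0.25 + 2·0.23 + 3·0.24
 = 0 + 0.25 + 0.46 + 0.72
 = 1.43

1.43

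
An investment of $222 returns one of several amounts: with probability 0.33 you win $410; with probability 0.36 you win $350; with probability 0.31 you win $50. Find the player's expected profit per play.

E[payout] = 410·0.33 + 350·0.36 + 50·0.31
 = 135.3 + 126 + 15.5
 = 276.8
Net = 276.8 - 222 = 54.8

54.8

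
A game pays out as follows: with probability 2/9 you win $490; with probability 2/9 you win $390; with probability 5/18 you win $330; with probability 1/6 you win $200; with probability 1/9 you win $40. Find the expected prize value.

E[payout] = 490·2/9 + 390·2/9 + 330·5/18 + 200·1/6 + 40·1/9
 = 980/9 + 260/3 + 275/3 + 100/3 + 40/9
 = 325

325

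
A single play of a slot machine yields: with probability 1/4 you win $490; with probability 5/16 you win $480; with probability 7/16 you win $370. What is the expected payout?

E[payout] = 490·1/4 + 480·5/16 + 370·7/16
 = 245/2 + 150 + 1295/8
 = 3475/8

434.375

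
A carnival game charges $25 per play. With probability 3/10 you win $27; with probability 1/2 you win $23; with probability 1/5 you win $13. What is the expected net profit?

-2.8

E[payout] = 27·3/10 + 23·1/2 + 13·1/5
 = 81/10 + 23/2 + 13/5
 = 111/5
Net = 111/5 - 25 = -14/5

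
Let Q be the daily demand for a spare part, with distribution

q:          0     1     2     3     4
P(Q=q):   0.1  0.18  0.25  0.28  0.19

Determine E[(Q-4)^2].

E[(Q-4)^2] = Σ (q-4)^2·P(Q=q)
 = 16·0.1 + 9·0.18 + 4·0.25 + 1·0.28 + 0·0.19
 = 1.6 + 1.62 + 1 + 0.28 + 0
 = 4.5

4.5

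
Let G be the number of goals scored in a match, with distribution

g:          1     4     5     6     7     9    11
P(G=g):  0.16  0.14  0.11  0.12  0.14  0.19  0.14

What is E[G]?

E[G] = Σ g·P(G=g)
 = 1·0.16 + 4·0.14 + 5·0.11 + 6·0.12 + 7·0.14 + 9·0.19 + 11·0.14
 = 0.16 + 0.56 + 0.55 + 0.72 + 0.98 + 1.71 + 1.54
 = 6.22

6.22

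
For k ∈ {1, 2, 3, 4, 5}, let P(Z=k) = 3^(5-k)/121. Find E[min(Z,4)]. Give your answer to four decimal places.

E[min(Z,4)] = Σ min(z,4)·P(Z=z)
 = 1·81/121 + 2·27/121 + 3·9/121 + 4·3/121 + 4·1/121
 = 81/121 + 54/121 + 27/121 + 12/121 + 4/121
 = 178/121

1.4711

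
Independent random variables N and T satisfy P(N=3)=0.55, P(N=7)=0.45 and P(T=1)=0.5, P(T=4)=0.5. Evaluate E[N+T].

E[N+T] = Σ_n Σ_t (n+t) · P(N=n)P(T=t)
 = 4·0.275 + 7·0.275 + 8·0.225 + 11·0.225
 = 1.1 + 1.925 + 1.8 + 2.475
 = 7.3

7.3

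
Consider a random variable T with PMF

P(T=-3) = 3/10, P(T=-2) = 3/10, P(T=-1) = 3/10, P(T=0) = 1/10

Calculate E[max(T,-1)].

E[max(T,-1)] = Σ max(t,-1)·P(T=t)
 = (-1)·3/10 + (-1)·3/10 + (-1)·3/10 + 0·1/10
 = (-3/10) + (-3/10) + (-3/10) + 0
 = -9/10

-0.9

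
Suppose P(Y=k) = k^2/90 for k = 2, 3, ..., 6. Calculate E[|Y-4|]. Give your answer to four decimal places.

1.2667

E[|Y-4|] = Σ |y-4|·P(Y=y)
 = 2·2/45 + 1·1/10 + 0·8/45 + 1·5/18 + 2·2/5
 = 4/45 + 1/10 + 0 + 5/18 + 4/5
 = 19/15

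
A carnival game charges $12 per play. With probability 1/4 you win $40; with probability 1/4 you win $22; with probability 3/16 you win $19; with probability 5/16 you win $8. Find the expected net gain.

E[payout] = 40·1/4 + 22·1/4 + 19·3/16 + 8·5/16
 = 10 + 11/2 + 57/16 + 5/2
 = 345/16
Net = 345/16 - 12 = 153/16

9.5625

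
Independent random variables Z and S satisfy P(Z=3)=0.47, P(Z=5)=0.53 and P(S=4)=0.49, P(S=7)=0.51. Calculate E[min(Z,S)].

E[min(Z,S)] = Σ_z Σ_s min(z,s) · P(Z=z)P(S=s)
 = 3·0.2303 + 3·0.2397 + 4·0.2597 + 5·0.2703
 = 0.6909 + 0.7191 + 1.0388 + 1.3515
 = 3.8003

3.8003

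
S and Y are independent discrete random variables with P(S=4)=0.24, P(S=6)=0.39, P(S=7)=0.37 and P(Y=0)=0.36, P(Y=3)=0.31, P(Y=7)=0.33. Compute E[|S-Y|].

E[|S-Y|] = Σ_s Σ_y |s-y| · P(S=s)P(Y=y)
 = 4·0.0864 + 1·0.0744 + 3·0.0792 + 6·0.1404 + 3·0.1209 + 1·0.1287 + 7·0.1332 + 4·0.1147 + 0·0.1221
 = 0.3456 + 0.0744 + 0.2376 + 0.8424 + 0.3627 + 0.1287 + 0.9324 + 0.4588 + 0
 = 3.3826

3.3826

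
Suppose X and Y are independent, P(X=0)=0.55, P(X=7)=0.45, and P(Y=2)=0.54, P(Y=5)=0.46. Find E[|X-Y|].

E[|X-Y|] = Σ_x Σ_y |x-y| · P(X=x)P(Y=y)
 = 2·0.297 + 5·0.253 + 5·0.243 + 2·0.207
 = 0.594 + 1.265 + 1.215 + 0.414
 = 3.488

3.488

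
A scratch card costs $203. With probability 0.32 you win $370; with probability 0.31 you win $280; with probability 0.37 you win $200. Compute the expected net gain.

E[payout] = 370·0.32 + 280·0.31 + 200·0.37
 = 118.4 + 86.8 + 74
 = 279.2
Net = 279.2 - 203 = 76.2

76.2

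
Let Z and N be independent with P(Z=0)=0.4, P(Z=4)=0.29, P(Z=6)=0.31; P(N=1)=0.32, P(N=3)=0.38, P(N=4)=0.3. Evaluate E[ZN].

8.0332

E[ZN] = Σ_z Σ_n zn · P(Z=z)P(N=n)
 = 0·0.128 + 0·0.152 + 0·0.12 + 4·0.0928 + 12·0.1102 + 16·0.087 + 6·0.0992 + 18·0.1178 + 24·0.093
 = 0 + 0 + 0 + 0.3712 + 1.3224 + 1.392 + 0.5952 + 2.1204 + 2.232
 = 8.0332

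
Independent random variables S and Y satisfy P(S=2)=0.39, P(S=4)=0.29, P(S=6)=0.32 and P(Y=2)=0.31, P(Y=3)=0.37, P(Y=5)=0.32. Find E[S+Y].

E[S+Y] = Σ_s Σ_y (s+y) · P(S=s)P(Y=y)
 = 4·0.1209 + 5·0.1443 + 7·0.1248 + 6·0.0899 + 7·0.1073 + 9·0.0928 + 8·0.0992 + 9·0.1184 + 11·0.1024
 = 0.4836 + 0.7215 + 0.8736 + 0.5394 + 0.7511 + 0.8352 + 0.7936 + 1.0656 + 1.1264
 = 7.19

7.19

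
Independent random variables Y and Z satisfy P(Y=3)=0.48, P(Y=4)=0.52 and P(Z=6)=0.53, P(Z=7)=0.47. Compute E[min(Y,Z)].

E[min(Y,Z)] = Σ_y Σ_z min(y,z) · P(Y=y)P(Z=z)
 = 3·0.2544 + 3·0.2256 + 4·0.2756 + 4·0.2444
 = 0.7632 + 0.6768 + 1.1024 + 0.9776
 = 3.52

3.52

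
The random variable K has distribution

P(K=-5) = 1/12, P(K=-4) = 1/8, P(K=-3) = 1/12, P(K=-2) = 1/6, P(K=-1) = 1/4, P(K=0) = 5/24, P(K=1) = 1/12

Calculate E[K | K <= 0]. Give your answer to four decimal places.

-1.9091

P(K <= 0) = 1/12 + 1/8 + 1/12 + 1/6 + 1/4 + 5/24 = 11/12.
E[K | K <= 0] = [(-5)·1/12 + (-4)·1/8 + (-3)·1/12 + (-2)·1/6 + (-1)·1/4 + 0·5/24] / (11/12)
 = -7/4 / (11/12)
 = -21/11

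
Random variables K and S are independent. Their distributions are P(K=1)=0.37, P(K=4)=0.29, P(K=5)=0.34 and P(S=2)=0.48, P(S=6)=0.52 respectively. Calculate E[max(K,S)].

4.848

E[max(K,S)] = Σ_k Σ_s max(k,s) · P(K=k)P(S=s)
 = 2·0.1776 + 6·0.1924 + 4·0.1392 + 6·0.1508 + 5·0.1632 + 6·0.1768
 = 0.3552 + 1.1544 + 0.5568 + 0.9048 + 0.816 + 1.0608
 = 4.848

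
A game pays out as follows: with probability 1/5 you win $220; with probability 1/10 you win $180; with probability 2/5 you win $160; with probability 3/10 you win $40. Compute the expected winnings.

138

E[payout] = 220·1/5 + 180·1/10 + 160·2/5 + 40·3/10
 = 44 + 18 + 64 + 12
 = 138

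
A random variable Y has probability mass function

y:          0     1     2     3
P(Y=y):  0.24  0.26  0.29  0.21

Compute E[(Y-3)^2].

E[(Y-3)^2] = Σ (y-3)^2·P(Y=y)
 = 9·0.24 + 4·0.26 + 1·0.29 + 0·0.21
 = 2.16 + 1.04 + 0.29 + 0
 = 3.49

3.49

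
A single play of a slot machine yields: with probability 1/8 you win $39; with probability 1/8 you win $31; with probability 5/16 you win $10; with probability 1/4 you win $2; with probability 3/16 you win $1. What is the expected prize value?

E[payout] = 39·1/8 + 31·1/8 + 10·5/16 + 2·1/4 + 1·3/16
 = 39/8 + 31/8 + 25/8 + 1/2 + 3/16
 = 201/16

12.5625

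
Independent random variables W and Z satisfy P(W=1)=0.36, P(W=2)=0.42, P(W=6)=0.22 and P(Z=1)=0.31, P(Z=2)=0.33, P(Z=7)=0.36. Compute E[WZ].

E[WZ] = Σ_w Σ_z wz · P(W=w)P(Z=z)
 = 1·0.1116 + 2·0.1188 + 7·0.1296 + 2·0.1302 + 4·0.1386 + 14·0.1512 + 6·0.0682 + 12·0.0726 + 42·0.0792
 = 0.1116 + 0.2376 + 0.9072 + 0.2604 + 0.5544 + 2.1168 + 0.4092 + 0.8712 + 3.3264
 = 8.7948

8.7948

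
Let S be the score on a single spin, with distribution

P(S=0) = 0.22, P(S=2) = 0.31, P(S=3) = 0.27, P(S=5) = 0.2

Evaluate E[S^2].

E[S^2] = Σ s^2·P(S=s)
 = 0·0.22 + 4·0.31 + 9·0.27 + 25·0.2
 = 0 + 1.24 + 2.43 + 5
 = 8.67

8.67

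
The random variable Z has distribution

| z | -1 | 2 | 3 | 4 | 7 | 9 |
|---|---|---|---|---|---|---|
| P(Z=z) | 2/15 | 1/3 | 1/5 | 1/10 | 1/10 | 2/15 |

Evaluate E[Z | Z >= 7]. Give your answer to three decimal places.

8.143

P(Z >= 7) = 1/10 + 2/15 = 7/30.
E[Z | Z >= 7] = [7·1/10 + 9·2/15] / (7/30)
 = 19/10 / (7/30)
 = 57/7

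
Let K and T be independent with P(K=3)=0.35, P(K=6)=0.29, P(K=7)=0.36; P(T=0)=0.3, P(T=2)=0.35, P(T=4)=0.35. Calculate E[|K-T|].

E[|K-T|] = Σ_k Σ_t |k-t| · P(K=k)P(T=t)
 = 3·0.105 + 1·0.1225 + 1·0.1225 + 6·0.087 + 4·0.1015 + 2·0.1015 + 7·0.108 + 5·0.126 + 3·0.126
 = 0.315 + 0.1225 + 0.1225 + 0.522 + 0.406 + 0.203 + 0.756 + 0.63 + 0.378
 = 3.455

3.455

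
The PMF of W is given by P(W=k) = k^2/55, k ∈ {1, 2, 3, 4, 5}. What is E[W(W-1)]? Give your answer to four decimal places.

13.7091

E[W(W-1)] = Σ w(w-1)·P(W=w)
 = 0·1/55 + 2·4/55 + 6·9/55 + 12·16/55 + 20·5/11
 = 0 + 8/55 + 54/55 + 192/55 + 100/11
 = 754/55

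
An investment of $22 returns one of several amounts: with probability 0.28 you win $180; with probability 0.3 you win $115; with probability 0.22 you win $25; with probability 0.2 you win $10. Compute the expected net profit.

E[payout] = 180·0.28 + 115·0.3 + 25·0.22 + 10·0.2
 = 50.4 + 34.5 + 5.5 + 2
 = 92.4
Net = 92.4 - 22 = 70.4

70.4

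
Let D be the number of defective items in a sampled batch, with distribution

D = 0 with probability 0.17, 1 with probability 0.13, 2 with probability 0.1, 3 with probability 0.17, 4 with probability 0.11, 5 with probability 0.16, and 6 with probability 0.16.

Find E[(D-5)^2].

E[(D-5)^2] = Σ (d-5)^2·P(D=d)
 = 25·0.17 + 16·0.13 + 9·0.1 + 4·0.17 + 1·0.11 + 0·0.16 + 1·0.16
 = 4.25 + 2.08 + 0.9 + 0.68 + 0.11 + 0 + 0.16
 = 8.18

8.18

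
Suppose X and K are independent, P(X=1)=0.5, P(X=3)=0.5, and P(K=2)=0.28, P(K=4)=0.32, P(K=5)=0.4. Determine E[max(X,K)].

3.98

E[max(X,K)] = Σ_x Σ_k max(x,k) · P(X=x)P(K=k)
 = 2·0.14 + 4·0.16 + 5·0.2 + 3·0.14 + 4·0.16 + 5·0.2
 = 0.28 + 0.64 + 1 + 0.42 + 0.64 + 1
 = 3.98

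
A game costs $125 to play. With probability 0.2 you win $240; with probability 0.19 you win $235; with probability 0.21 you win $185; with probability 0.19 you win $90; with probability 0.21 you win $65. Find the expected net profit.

E[payout] = 240·0.2 + 235·0.19 + 185·0.21 + 90·0.19 + 65·0.21
 = 48 + 44.65 + 38.85 + 17.1 + 13.65
 = 162.25
Net = 162.25 - 125 = 37.25

37.25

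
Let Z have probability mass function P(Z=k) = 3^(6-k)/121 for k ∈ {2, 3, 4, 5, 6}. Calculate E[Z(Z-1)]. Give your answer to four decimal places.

4.3140

E[Z(Z-1)] = Σ z(z-1)·P(Z=z)
 = 2·81/121 + 6·27/121 + 12·9/121 + 20·3/121 + 30·1/121
 = 162/121 + 162/121 + 108/121 + 60/121 + 30/121
 = 522/121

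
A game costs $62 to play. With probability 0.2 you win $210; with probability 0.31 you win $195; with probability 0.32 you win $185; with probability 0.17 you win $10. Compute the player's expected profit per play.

E[payout] = 210·0.2 + 195·0.31 + 185·0.32 + 10·0.17
 = 42 + 60.45 + 59.2 + 1.7
 = 163.35
Net = 163.35 - 62 = 101.35

101.35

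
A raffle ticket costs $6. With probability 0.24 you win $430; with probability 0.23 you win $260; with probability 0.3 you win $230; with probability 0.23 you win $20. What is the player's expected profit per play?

230.6

E[payout] = 430·0.24 + 260·0.23 + 230·0.3 + 20·0.23
 = 103.2 + 59.8 + 69 + 4.6
 = 236.6
Net = 236.6 - 6 = 230.6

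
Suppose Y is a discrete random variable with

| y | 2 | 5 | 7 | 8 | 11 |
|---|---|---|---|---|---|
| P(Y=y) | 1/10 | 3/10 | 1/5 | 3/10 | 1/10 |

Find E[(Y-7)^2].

5.6

E[(Y-7)^2] = Σ (y-7)^2·P(Y=y)
 = 25·1/10 + 4·3/10 + 0·1/5 + 1·3/10 + 16·1/10
 = 5/2 + 6/5 + 0 + 3/10 + 8/5
 = 28/5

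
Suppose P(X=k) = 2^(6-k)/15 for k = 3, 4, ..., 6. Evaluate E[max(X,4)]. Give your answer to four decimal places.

E[max(X,4)] = Σ max(x,4)·P(X=x)
 = 4·8/15 + 4·4/15 + 5·2/15 + 6·1/15
 = 32/15 + 16/15 + 2/3 + 2/5
 = 64/15

4.2667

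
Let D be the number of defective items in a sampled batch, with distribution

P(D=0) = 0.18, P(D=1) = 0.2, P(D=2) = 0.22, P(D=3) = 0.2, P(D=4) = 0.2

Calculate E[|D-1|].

1.4

E[|D-1|] = Σ |d-1|·P(D=d)
 = 1·0.18 + 0·0.2 + 1·0.22 + 2·0.2 + 3·0.2
 = 0.18 + 0 + 0.22 + 0.4 + 0.6
 = 1.4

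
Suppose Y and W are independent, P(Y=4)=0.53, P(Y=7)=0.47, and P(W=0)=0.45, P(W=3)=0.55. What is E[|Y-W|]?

3.76

E[|Y-W|] = Σ_y Σ_w |y-w| · P(Y=y)P(W=w)
 = 4·0.2385 + 1·0.2915 + 7·0.2115 + 4·0.2585
 = 0.954 + 0.2915 + 1.4805 + 1.034
 = 3.76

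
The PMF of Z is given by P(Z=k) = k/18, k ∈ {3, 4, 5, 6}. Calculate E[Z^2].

24

E[Z^2] = Σ z^2·P(Z=z)
 = 9·1/6 + 16·2/9 + 25·5/18 + 36·1/3
 = 3/2 + 32/9 + 125/18 + 12
 = 24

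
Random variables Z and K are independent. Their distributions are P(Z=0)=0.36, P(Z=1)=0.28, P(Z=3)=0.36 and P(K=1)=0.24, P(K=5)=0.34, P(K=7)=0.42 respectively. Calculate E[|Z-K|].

E[|Z-K|] = Σ_z Σ_k |z-k| · P(Z=z)P(K=k)
 = 1·0.0864 + 5·0.1224 + 7·0.1512 + 0·0.0672 + 4·0.0952 + 6·0.1176 + 2·0.0864 + 2·0.1224 + 4·0.1512
 = 0.0864 + 0.612 + 1.0584 + 0 + 0.3808 + 0.7056 + 0.1728 + 0.2448 + 0.6048
 = 3.8656

3.8656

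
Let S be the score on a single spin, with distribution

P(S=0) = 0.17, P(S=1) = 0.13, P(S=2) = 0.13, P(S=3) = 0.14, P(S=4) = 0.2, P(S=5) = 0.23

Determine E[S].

2.76

E[S] = Σ s·P(S=s)
 = 0·0.17 + 1·0.13 + 2·0.13 + 3·0.14 + 4·0.2 + 5·0.23
 = 0 + 0.13 + 0.26 + 0.42 + 0.8 + 1.15
 = 2.76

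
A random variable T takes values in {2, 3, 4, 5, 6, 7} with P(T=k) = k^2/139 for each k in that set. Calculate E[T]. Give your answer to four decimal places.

E[T] = Σ t·P(T=t)
 = 2·4/139 + 3·9/139 + 4·16/139 + 5·25/139 + 6·36/139 + 7·49/139
 = 8/139 + 27/139 + 64/139 + 125/139 + 216/139 + 343/139
 = 783/139

5.6331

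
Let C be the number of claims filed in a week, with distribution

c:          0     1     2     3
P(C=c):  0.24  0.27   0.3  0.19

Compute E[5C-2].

5.2

E[5C-2] = Σ (5c-2)·P(C=c)
 = (-2)·0.24 + 3·0.27 + 8·0.3 + 13·0.19
 = (-0.48) + 0.81 + 2.4 + 2.47
 = 5.2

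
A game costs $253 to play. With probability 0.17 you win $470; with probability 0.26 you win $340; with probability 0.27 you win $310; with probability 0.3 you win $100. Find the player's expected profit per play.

29

E[payout] = 470·0.17 + 340·0.26 + 310·0.27 + 100·0.3
 = 79.9 + 88.4 + 83.7 + 30
 = 282
Net = 282 - 253 = 29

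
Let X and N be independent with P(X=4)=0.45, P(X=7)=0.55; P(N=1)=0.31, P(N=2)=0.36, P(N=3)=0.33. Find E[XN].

11.413

E[XN] = Σ_x Σ_n xn · P(X=x)P(N=n)
 = 4·0.1395 + 8·0.162 + 12·0.1485 + 7·0.1705 + 14·0.198 + 21·0.1815
 = 0.558 + 1.296 + 1.782 + 1.1935 + 2.772 + 3.8115
 = 11.413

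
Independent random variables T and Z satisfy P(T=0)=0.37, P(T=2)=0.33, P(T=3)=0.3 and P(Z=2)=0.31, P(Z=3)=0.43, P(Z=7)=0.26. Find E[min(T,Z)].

E[min(T,Z)] = Σ_t Σ_z min(t,z) · P(T=t)P(Z=z)
 = 0·0.1147 + 0·0.1591 + 0·0.0962 + 2·0.1023 + 2·0.1419 + 2·0.0858 + 2·0.093 + 3·0.129 + 3·0.078
 = 0 + 0 + 0 + 0.2046 + 0.2838 + 0.1716 + 0.186 + 0.387 + 0.234
 = 1.467

1.467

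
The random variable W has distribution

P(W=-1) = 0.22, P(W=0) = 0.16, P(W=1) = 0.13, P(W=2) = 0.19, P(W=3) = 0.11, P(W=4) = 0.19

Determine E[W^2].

E[W^2] = Σ w^2·P(W=w)
 = 1·0.22 + 0·0.16 + 1·0.13 + 4·0.19 + 9·0.11 + 16·0.19
 = 0.22 + 0 + 0.13 + 0.76 + 0.99 + 3.04
 = 5.14

5.14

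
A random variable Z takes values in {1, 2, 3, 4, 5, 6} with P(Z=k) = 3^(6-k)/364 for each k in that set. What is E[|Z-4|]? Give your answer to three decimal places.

2.536

E[|Z-4|] = Σ |z-4|·P(Z=z)
 = 3·243/364 + 2·81/364 + 1·27/364 + 0·9/364 + 1·3/364 + 2·1/364
 = 729/364 + 81/182 + 27/364 + 0 + 3/364 + 1/182
 = 71/28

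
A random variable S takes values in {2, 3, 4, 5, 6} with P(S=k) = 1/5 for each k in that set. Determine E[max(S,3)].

E[max(S,3)] = Σ max(s,3)·P(S=s)
 = 3·1/5 + 3·1/5 + 4·1/5 + 5·1/5 + 6·1/5
 = 3/5 + 3/5 + 4/5 + 1 + 6/5
 = 21/5

4.2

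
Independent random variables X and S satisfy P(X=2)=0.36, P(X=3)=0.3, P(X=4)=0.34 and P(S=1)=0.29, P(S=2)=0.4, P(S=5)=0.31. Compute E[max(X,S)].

3.6062

E[max(X,S)] = Σ_x Σ_s max(x,s) · P(X=x)P(S=s)
 = 2·0.1044 + 2·0.144 + 5·0.1116 + 3·0.087 + 3·0.12 + 5·0.093 + 4·0.0986 + 4·0.136 + 5·0.1054
 = 0.2088 + 0.288 + 0.558 + 0.261 + 0.36 + 0.465 + 0.3944 + 0.544 + 0.527
 = 3.6062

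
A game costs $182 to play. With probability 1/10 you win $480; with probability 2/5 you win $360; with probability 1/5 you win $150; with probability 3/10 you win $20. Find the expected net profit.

E[payout] = 480·1/10 + 360·2/5 + 150·1/5 + 20·3/10
 = 48 + 144 + 30 + 6
 = 228
Net = 228 - 182 = 46

46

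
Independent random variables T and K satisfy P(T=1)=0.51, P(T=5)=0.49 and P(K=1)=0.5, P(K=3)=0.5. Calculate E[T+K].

E[T+K] = Σ_t Σ_k (t+k) · P(T=t)P(K=k)
 = 2·0.255 + 4·0.255 + 6·0.245 + 8·0.245
 = 0.51 + 1.02 + 1.47 + 1.96
 = 4.96

4.96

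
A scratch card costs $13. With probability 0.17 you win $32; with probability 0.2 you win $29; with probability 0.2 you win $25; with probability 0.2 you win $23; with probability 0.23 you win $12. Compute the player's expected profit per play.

E[payout] = 32·0.17 + 29·0.2 + 25·0.2 + 23·0.2 + 12·0.23
 = 5.44 + 5.8 + 5 + 4.6 + 2.76
 = 23.6
Net = 23.6 - 13 = 10.6

10.6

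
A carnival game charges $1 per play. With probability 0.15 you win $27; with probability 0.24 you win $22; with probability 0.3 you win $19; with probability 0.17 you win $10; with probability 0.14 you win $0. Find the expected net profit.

15.73

E[payout] = 27·0.15 + 22·0.24 + 19·0.3 + 10·0.17 + 0·0.14
 = 4.05 + 5.28 + 5.7 + 1.7 + 0
 = 16.73
Net = 16.73 - 1 = 15.73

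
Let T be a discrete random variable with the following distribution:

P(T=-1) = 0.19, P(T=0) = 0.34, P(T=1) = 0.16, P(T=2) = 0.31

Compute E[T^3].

E[T^3] = Σ t^3·P(T=t)
 = (-1)·0.19 + 0·0.34 + 1·0.16 + 8·0.31
 = (-0.19) + 0 + 0.16 + 2.48
 = 2.45

2.45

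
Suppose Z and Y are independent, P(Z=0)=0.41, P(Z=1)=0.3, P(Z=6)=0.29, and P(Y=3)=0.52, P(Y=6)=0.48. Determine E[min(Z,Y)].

1.5876

E[min(Z,Y)] = Σ_z Σ_y min(z,y) · P(Z=z)P(Y=y)
 = 0·0.2132 + 0·0.1968 + 1·0.156 + 1·0.144 + 3·0.1508 + 6·0.1392
 = 0 + 0 + 0.156 + 0.144 + 0.4524 + 0.8352
 = 1.5876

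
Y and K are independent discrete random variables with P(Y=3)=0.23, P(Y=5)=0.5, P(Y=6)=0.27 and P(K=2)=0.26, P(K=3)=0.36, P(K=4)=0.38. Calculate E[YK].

15.0072

E[YK] = Σ_y Σ_k yk · P(Y=y)P(K=k)
 = 6·0.0598 + 9·0.0828 + 12·0.0874 + 10·0.13 + 15·0.18 + 20·0.19 + 12·0.0702 + 18·0.0972 + 24·0.1026
 = 0.3588 + 0.7452 + 1.0488 + 1.3 + 2.7 + 3.8 + 0.8424 + 1.7496 + 2.4624
 = 15.0072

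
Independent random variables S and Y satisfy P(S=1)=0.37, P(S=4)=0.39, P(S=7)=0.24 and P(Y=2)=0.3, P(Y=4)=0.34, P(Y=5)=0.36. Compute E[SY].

13.5736

E[SY] = Σ_s Σ_y sy · P(S=s)P(Y=y)
 = 2·0.111 + 4·0.1258 + 5·0.1332 + 8·0.117 + 16·0.1326 + 20·0.1404 + 14·0.072 + 28·0.0816 + 35·0.0864
 = 0.222 + 0.5032 + 0.666 + 0.936 + 2.1216 + 2.808 + 1.008 + 2.2848 + 3.024
 = 13.5736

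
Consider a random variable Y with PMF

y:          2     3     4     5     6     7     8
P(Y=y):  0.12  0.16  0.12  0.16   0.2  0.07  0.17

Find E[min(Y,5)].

E[min(Y,5)] = Σ min(y,5)·P(Y=y)
 = 2·0.12 + 3·0.16 + 4·0.12 + 5·0.16 + 5·0.2 + 5·0.07 + 5·0.17
 = 0.24 + 0.48 + 0.48 + 0.8 + 1 + 0.35 + 0.85
 = 4.2

4.2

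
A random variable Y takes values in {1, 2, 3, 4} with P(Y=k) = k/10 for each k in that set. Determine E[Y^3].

35.4

E[Y^3] = Σ y^3·P(Y=y)
 = 1·1/10 + 8·1/5 + 27·3/10 + 64·2/5
 = 1/10 + 8/5 + 81/10 + 128/5
 = 177/5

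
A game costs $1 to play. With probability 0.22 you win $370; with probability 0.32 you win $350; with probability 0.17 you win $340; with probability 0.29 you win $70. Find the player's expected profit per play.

E[payout] = 370·0.22 + 350·0.32 + 340·0.17 + 70·0.29
 = 81.4 + 112 + 57.8 + 20.3
 = 271.5
Net = 271.5 - 1 = 270.5

270.5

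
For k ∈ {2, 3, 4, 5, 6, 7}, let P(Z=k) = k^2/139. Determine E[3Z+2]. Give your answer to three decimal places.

18.899

E[3Z+2] = Σ (3z+2)·P(Z=z)
 = 8·4/139 + 11·9/139 + 14·16/139 + 17·25/139 + 20·36/139 + 23·49/139
 = 32/139 + 99/139 + 224/139 + 425/139 + 720/139 + 1127/139
 = 2627/139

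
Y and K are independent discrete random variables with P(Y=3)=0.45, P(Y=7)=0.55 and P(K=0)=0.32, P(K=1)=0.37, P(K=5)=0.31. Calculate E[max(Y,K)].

5.479

E[max(Y,K)] = Σ_y Σ_k max(y,k) · P(Y=y)P(K=k)
 = 3·0.144 + 3·0.1665 + 5·0.1395 + 7·0.176 + 7·0.2035 + 7·0.1705
 = 0.432 + 0.4995 + 0.6975 + 1.232 + 1.4245 + 1.1935
 = 5.479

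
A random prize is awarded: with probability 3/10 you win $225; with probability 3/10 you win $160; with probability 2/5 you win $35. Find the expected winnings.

129.5

E[payout] = 225·3/10 + 160·3/10 + 35·2/5
 = 135/2 + 48 + 14
 = 259/2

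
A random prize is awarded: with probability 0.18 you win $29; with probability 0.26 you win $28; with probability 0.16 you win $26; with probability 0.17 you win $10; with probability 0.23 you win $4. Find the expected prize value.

E[payout] = 29·0.18 + 28·0.26 + 26·0.16 + 10·0.17 + 4·0.23
 = 5.22 + 7.28 + 4.16 + 1.7 + 0.92
 = 19.28

19.28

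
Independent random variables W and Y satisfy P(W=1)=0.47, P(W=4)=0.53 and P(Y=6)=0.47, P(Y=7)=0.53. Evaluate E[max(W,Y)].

6.53

E[max(W,Y)] = Σ_w Σ_y max(w,y) · P(W=w)P(Y=y)
 = 6·0.2209 + 7·0.2491 + 6·0.2491 + 7·0.2809
 = 1.3254 + 1.7437 + 1.4946 + 1.9663
 = 6.53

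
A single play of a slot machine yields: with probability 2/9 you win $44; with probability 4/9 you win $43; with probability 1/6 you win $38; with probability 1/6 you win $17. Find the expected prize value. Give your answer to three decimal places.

38.056

E[payout] = 44·2/9 + 43·4/9 + 38·1/6 + 17·1/6
 = 88/9 + 172/9 + 19/3 + 17/6
 = 685/18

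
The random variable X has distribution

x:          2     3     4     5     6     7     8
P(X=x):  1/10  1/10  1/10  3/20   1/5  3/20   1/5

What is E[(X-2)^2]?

E[(X-2)^2] = Σ (x-2)^2·P(X=x)
 = 0·1/10 + 1·1/10 + 4·1/10 + 9·3/20 + 16·1/5 + 25·3/20 + 36·1/5
 = 0 + 1/10 + 2/5 + 27/20 + 16/5 + 15/4 + 36/5
 = 16

16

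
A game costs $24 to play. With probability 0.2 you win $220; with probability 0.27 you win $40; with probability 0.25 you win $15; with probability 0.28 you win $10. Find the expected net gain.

E[payout] = 220·0.2 + 40·0.27 + 15·0.25 + 10·0.28
 = 44 + 10.8 + 3.75 + 2.8
 = 61.35
Net = 61.35 - 24 = 37.35

37.35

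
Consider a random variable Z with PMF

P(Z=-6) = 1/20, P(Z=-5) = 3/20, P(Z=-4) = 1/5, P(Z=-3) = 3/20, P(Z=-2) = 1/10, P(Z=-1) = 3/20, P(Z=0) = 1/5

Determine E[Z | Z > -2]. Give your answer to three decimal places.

P(Z > -2) = 3/20 + 1/5 = 7/20.
E[Z | Z > -2] = [(-1)·3/20 + 0·1/5] / (7/20)
 = -3/20 / (7/20)
 = -3/7

-0.429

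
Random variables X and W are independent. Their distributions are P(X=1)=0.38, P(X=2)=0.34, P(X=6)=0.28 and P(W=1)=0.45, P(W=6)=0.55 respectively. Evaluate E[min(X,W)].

E[min(X,W)] = Σ_x Σ_w min(x,w) · P(X=x)P(W=w)
 = 1·0.171 + 1·0.209 + 1·0.153 + 2·0.187 + 1·0.126 + 6·0.154
 = 0.171 + 0.209 + 0.153 + 0.374 + 0.126 + 0.924
 = 1.957

1.957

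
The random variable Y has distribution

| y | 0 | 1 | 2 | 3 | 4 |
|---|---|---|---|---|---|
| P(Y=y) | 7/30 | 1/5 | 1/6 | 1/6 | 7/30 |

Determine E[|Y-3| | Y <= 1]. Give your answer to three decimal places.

P(Y <= 1) = 7/30 + 1/5 = 13/30.
E[|Y-3| | Y <= 1] = [3·7/30 + 2·1/5] / (13/30)
 = 11/10 / (13/30)
 = 33/13

2.538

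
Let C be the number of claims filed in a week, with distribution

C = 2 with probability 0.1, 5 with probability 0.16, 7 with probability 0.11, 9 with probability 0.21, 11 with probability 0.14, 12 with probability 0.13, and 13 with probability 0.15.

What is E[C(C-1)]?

E[C(C-1)] = Σ c(c-1)·P(C=c)
 = 2·0.1 + 20·0.16 + 42·0.11 + 72·0.21 + 110·0.14 + 132·0.13 + 156·0.15
 = 0.2 + 3.2 + 4.62 + 15.12 + 15.4 + 17.16 + 23.4
 = 79.1

79.1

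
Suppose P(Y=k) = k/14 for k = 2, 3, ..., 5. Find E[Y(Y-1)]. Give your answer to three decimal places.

E[Y(Y-1)] = Σ y(y-1)·P(Y=y)
 = 2·1/7 + 6·3/14 + 12·2/7 + 20·5/14
 = 2/7 + 9/7 + 24/7 + 50/7
 = 85/7

12.143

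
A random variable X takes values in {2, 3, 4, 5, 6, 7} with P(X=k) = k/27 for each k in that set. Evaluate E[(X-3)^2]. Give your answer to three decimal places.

E[(X-3)^2] = Σ (x-3)^2·P(X=x)
 = 1·2/27 + 0·1/9 + 1·4/27 + 4·5/27 + 9·2/9 + 16·7/27
 = 2/27 + 0 + 4/27 + 20/27 + 2 + 112/27
 = 64/9

7.111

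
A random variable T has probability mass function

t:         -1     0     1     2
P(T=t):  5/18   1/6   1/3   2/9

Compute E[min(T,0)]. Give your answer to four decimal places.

-0.2778

E[min(T,0)] = Σ min(t,0)·P(T=t)
 = (-1)·5/18 + 0·1/6 + 0·1/3 + 0·2/9
 = (-5/18) + 0 + 0 + 0
 = -5/18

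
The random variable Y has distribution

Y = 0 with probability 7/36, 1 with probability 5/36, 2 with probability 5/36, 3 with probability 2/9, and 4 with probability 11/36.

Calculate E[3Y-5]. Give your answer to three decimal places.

E[3Y-5] = Σ (3y-5)·P(Y=y)
 = (-5)·7/36 + (-2)·5/36 + 1·5/36 + 4·2/9 + 7·11/36
 = (-35/36) + (-5/18) + 5/36 + 8/9 + 77/36
 = 23/12

1.917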